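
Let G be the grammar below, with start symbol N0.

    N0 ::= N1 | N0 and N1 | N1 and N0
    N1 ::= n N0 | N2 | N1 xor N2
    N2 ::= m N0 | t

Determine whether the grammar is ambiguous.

Witness: t and t

Derivation 1: N0 ⇒ N0 and N1 ⇒ N1 and N1 ⇒ N2 and N1 ⇒ t and N1 ⇒ t and N2 ⇒ t and t
Derivation 2: N0 ⇒ N1 and N0 ⇒ N2 and N0 ⇒ t and N0 ⇒ t and N1 ⇒ t and N2 ⇒ t and t

Two distinct leftmost derivations for the same string.

Ambiguous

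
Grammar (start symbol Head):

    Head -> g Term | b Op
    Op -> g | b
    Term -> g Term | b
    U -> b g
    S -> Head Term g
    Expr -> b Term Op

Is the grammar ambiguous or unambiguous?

Only Head, Op, Term are reachable from Head; ignoring the rest: Each reachable nonterminal has at most one production per leading terminal, and all productions are right-linear; the derivation is determined token-by-token.

Unambiguous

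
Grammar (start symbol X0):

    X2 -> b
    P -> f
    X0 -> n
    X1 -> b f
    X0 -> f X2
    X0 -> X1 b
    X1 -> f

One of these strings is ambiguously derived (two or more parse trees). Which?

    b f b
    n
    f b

f b

b f b: 1 tree
n: 1 tree
f b: 2 trees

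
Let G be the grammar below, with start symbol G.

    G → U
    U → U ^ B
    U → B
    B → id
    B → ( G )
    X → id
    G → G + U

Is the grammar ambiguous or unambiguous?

Only G, U, B are reachable from G; ignoring the rest: The grammar is stratified — G handles '+' (left-recursive), U handles '^', B atoms. Each operator has a fixed associativity and precedence level, so every string has one parse.

Unambiguous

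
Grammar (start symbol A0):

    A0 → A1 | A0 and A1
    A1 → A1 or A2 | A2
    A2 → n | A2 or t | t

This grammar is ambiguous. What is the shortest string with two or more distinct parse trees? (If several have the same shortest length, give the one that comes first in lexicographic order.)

n or t

length 1: no string has ≥2 trees
length 3: n or t has 2 parse trees

Two derivations of n or t:
  A0 ⇒ A1 ⇒ A1 or A2 ⇒ A2 or A2 ⇒ n or A2 ⇒ n or t
  A0 ⇒ A1 ⇒ A2 ⇒ A2 or t ⇒ n or t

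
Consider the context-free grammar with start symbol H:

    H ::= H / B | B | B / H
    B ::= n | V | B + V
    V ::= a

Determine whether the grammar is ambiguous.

Ambiguous

Witness: a / a

Derivation 1: H ⇒ H / B ⇒ B / B ⇒ V / B ⇒ a / B ⇒ a / V ⇒ a / a
Derivation 2: H ⇒ B / H ⇒ V / H ⇒ a / H ⇒ a / B ⇒ a / V ⇒ a / a

Two distinct leftmost derivations for the same string.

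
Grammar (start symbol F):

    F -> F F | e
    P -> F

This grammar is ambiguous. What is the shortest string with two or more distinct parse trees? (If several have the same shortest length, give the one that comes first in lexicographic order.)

e e e

length 1: no string has ≥2 trees
length 2: no string has ≥2 trees
length 3: e e e has 2 parse trees

Two derivations of e e e:
  F ⇒ F F ⇒ F F F ⇒ e F F ⇒ e e F ⇒ e e e
  F ⇒ F F ⇒ e F ⇒ e F F ⇒ e e F ⇒ e e e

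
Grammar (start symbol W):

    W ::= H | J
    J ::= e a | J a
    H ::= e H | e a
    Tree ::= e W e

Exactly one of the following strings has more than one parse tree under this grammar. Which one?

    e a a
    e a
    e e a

e a

e a a: 1 tree
e a: 2 trees
e e a: 1 tree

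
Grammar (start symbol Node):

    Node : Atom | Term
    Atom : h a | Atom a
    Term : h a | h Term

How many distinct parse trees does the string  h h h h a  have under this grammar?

Parse trees for h h h h a:
  [Node [Term h [Term h [Term h [Term h a]]]]]

1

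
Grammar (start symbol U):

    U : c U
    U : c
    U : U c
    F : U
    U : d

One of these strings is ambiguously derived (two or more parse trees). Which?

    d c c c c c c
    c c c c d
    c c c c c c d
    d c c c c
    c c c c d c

d c c c c c c: 1 tree
c c c c d: 1 tree
c c c c c c d: 1 tree
d c c c c: 1 tree
c c c c d c: 5 trees

c c c c d c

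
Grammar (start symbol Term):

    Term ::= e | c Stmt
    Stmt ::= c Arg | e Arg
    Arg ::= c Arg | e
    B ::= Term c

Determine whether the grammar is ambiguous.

(B is unreachable from Term, so its rules don't affect L(Term).) The reachable rules are right-linear with at most one rule per (nonterminal, next-terminal) pair. Each input token forces the next rule, so parsing is deterministic.

Unambiguous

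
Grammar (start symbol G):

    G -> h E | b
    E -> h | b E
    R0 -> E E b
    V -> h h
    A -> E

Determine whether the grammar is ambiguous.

Unambiguous

Only G, E are reachable from G; ignoring the rest: Each reachable nonterminal has at most one production per leading terminal, and all productions are right-linear; the derivation is determined token-by-token.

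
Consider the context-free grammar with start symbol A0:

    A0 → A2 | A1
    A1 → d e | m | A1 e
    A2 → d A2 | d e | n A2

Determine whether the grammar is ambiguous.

Ambiguous

Witness: d e

Derivation 1: A0 ⇒ A2 ⇒ d e
Derivation 2: A0 ⇒ A1 ⇒ d e

Two distinct leftmost derivations for the same string.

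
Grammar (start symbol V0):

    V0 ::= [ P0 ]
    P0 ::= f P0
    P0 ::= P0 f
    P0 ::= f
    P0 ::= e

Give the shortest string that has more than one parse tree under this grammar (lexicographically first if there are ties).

length 3: no string has ≥2 trees
length 4: [ f f ] has 2 parse trees

Two derivations of [ f f ]:
  V0 ⇒ [ P0 ] ⇒ [ f P0 ] ⇒ [ f f ]
  V0 ⇒ [ P0 ] ⇒ [ P0 f ] ⇒ [ f f ]

[ f f ]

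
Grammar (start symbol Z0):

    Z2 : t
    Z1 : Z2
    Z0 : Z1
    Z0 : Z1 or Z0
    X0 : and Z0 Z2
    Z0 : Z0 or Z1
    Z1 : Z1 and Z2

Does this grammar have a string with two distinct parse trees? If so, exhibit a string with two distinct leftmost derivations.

Ambiguous

Witness: t or t

Derivation 1: Z0 ⇒ Z1 or Z0 ⇒ Z2 or Z0 ⇒ t or Z0 ⇒ t or Z1 ⇒ t or Z2 ⇒ t or t
Derivation 2: Z0 ⇒ Z0 or Z1 ⇒ Z1 or Z1 ⇒ Z2 or Z1 ⇒ t or Z1 ⇒ t or Z2 ⇒ t or t

Two distinct leftmost derivations for the same string.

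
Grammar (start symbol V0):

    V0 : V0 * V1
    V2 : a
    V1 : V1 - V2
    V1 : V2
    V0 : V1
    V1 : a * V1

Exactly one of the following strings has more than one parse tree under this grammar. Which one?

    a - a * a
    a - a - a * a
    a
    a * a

a * a

a - a * a: 1 tree
a - a - a * a: 1 tree
a: 1 tree
a * a: 2 trees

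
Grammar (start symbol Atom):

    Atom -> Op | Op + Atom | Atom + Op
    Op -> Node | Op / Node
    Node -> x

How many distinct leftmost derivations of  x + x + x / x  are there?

4

Parse trees for x + x + x / x:
  [Atom [Op [Node x]] + [Atom [Op [Node x]] + [Atom [Op [Op [Node x]] / [Node x]]]]]
  [Atom [Op [Node x]] + [Atom [Atom [Op [Node x]]] + [Op [Op [Node x]] / [Node x]]]]
  [Atom [Atom [Op [Node x]] + [Atom [Op [Node x]]]] + [Op [Op [Node x]] / [Node x]]]
  [Atom [Atom [Atom [Op [Node x]]] + [Op [Node x]]] + [Op [Op [Node x]] / [Node x]]]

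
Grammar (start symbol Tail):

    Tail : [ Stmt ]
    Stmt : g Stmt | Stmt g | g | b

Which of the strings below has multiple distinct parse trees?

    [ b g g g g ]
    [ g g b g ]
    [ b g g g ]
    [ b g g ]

[ g g b g ]

[ b g g g g ]: 1 tree
[ g g b g ]: 3 trees
[ b g g g ]: 1 tree
[ b g g ]: 1 tree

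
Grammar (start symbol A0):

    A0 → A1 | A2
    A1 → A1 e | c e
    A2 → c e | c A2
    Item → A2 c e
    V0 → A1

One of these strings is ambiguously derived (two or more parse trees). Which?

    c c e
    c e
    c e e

c c e: 1 tree
c e: 2 trees
c e e: 1 tree

c e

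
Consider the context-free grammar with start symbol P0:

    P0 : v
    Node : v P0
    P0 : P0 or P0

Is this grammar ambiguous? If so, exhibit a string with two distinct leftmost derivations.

Witness: v or v or v

Derivation 1: P0 ⇒ P0 or P0 ⇒ v or P0 ⇒ v or P0 or P0 ⇒ v or v or P0 ⇒ v or v or v
Derivation 2: P0 ⇒ P0 or P0 ⇒ P0 or P0 or P0 ⇒ v or P0 or P0 ⇒ v or v or P0 ⇒ v or v or v

Two distinct leftmost derivations for the same string.

Ambiguous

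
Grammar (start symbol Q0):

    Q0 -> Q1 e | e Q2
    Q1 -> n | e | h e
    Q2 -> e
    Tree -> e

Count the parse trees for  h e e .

1

Parse trees for h e e:
  [Q0 [Q1 h e] e]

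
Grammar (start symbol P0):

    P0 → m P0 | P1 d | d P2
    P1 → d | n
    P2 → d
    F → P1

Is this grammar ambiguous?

Witness: d d

Derivation 1: P0 ⇒ P1 d ⇒ d d
Derivation 2: P0 ⇒ d P2 ⇒ d d

Two distinct leftmost derivations for the same string.

Ambiguous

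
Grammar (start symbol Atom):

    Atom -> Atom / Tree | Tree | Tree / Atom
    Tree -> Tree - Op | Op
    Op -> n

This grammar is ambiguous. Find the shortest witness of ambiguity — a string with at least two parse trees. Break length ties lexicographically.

n / n

length 1: no string has ≥2 trees
length 3: n / n has 2 parse trees

Two derivations of n / n:
  Atom ⇒ Atom / Tree ⇒ Tree / Tree ⇒ Op / Tree ⇒ n / Tree ⇒ n / Op ⇒ n / n
  Atom ⇒ Tree / Atom ⇒ Op / Atom ⇒ n / Atom ⇒ n / Tree ⇒ n / Op ⇒ n / n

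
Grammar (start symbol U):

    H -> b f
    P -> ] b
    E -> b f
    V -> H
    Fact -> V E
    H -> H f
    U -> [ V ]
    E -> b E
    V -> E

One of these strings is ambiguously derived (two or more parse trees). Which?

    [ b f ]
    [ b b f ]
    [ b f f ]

[ b f ]

[ b f ]: 2 trees
[ b b f ]: 1 tree
[ b f f ]: 1 tree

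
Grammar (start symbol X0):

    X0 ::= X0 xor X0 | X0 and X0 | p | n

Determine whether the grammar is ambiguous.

Witness: n and n and n

Derivation 1: X0 ⇒ X0 and X0 ⇒ X0 and X0 and X0 ⇒ n and X0 and X0 ⇒ n and n and X0 ⇒ n and n and n
Derivation 2: X0 ⇒ X0 and X0 ⇒ n and X0 ⇒ n and X0 and X0 ⇒ n and n and X0 ⇒ n and n and n

Two distinct leftmost derivations for the same string.

Ambiguous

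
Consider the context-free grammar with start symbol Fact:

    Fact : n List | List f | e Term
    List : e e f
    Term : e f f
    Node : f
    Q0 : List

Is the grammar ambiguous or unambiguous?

Ambiguous

Witness: e e f f

Derivation 1: Fact ⇒ List f ⇒ e e f f
Derivation 2: Fact ⇒ e Term ⇒ e e f f

Two distinct leftmost derivations for the same string.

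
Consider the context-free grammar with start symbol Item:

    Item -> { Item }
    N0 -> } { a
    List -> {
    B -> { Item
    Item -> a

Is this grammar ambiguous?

Unambiguous

Only Item is reachable from Item; ignoring the rest: L(Item) is { openⁿ atom closeⁿ : n ≥ 0 }. The bracket depth fixes n, and the derivation is forced at every step.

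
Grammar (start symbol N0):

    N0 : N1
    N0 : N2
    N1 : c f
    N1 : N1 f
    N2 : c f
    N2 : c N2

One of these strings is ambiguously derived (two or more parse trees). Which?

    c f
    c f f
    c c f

c f: 2 trees
c f f: 1 tree
c c f: 1 tree

c f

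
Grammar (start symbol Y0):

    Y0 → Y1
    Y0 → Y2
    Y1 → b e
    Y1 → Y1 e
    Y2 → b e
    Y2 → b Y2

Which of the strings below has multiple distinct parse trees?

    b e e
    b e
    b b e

b e

b e e: 1 tree
b e: 2 trees
b b e: 1 tree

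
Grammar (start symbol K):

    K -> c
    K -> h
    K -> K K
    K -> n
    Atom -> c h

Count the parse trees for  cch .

2

Parse trees for cch:
  [K [K c] [K [K c] [K h]]]
  [K [K [K c] [K c]] [K h]]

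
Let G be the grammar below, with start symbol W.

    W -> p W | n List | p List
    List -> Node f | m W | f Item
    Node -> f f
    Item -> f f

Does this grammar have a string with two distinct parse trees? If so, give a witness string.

Witness: n f f f

Derivation 1: W ⇒ n List ⇒ n Node f ⇒ n f f f
Derivation 2: W ⇒ n List ⇒ n f Item ⇒ n f f f

Two distinct leftmost derivations for the same string.

Ambiguous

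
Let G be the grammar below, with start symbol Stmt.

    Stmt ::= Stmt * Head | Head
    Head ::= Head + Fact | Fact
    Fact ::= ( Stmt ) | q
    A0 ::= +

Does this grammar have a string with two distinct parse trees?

Unambiguous

(A0 is unreachable from Stmt, so its rules don't affect L(Stmt).) Stmt → Stmt * Head | Head  ;  Head → Head + Fact | Fact  — a left-associative chain with Fact at the bottom. Each string factors uniquely by precedence.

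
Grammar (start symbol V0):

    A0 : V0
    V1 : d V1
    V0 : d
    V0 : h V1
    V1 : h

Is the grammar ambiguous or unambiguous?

Unambiguous

(A0 is unreachable from V0, so its rules don't affect L(V0).) Restricted to the reachable nonterminals, every rule has the form A → t or A → t B, and no two rules for the same A share a first terminal. The grammar encodes a DFA — one run per string.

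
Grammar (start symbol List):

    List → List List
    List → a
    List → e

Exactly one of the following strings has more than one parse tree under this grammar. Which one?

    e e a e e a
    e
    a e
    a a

e e a e e a: 42 trees
e: 1 tree
a e: 1 tree
a a: 1 tree

e e a e e a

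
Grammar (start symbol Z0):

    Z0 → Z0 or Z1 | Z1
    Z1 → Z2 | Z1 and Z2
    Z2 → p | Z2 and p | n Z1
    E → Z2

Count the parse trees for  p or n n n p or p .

1

Parse trees for p or n n n p or p:
  [Z0 [Z0 [Z0 [Z1 [Z2 p]]] or [Z1 [Z2 n [Z1 [Z2 n [Z1 [Z2 n [Z1 [Z2 p]]]]]]]]] or [Z1 [Z2 p]]]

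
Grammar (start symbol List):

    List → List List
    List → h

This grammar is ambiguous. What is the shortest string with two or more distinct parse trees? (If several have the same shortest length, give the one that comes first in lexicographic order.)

h h h

length 1: no string has ≥2 trees
length 2: no string has ≥2 trees
length 3: h h h has 2 parse trees

Two derivations of h h h:
  List ⇒ List List ⇒ List List List ⇒ h List List ⇒ h h List ⇒ h h h
  List ⇒ List List ⇒ h List ⇒ h List List ⇒ h h List ⇒ h h h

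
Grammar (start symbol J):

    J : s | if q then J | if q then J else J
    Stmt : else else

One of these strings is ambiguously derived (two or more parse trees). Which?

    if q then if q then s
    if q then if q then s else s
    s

if q then if q then s: 1 tree
if q then if q then s else s: 2 trees
s: 1 tree

if q then if q then s else s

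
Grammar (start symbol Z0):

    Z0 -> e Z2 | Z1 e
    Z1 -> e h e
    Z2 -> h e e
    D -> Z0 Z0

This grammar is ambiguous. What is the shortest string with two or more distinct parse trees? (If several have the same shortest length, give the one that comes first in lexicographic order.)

length 4: e h e e has 2 parse trees

Two derivations of e h e e:
  Z0 ⇒ e Z2 ⇒ e h e e
  Z0 ⇒ Z1 e ⇒ e h e e

e h e e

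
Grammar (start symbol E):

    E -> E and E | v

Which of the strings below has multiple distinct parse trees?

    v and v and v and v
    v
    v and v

v and v and v and v

v and v and v and v: 5 trees
v: 1 tree
v and v: 1 tree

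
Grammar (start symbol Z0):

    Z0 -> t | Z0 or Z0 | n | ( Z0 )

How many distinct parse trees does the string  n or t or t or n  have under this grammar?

Parse trees for n or t or t or n:
  [Z0 [Z0 n] or [Z0 [Z0 t] or [Z0 [Z0 t] or [Z0 n]]]]
  [Z0 [Z0 n] or [Z0 [Z0 [Z0 t] or [Z0 t]] or [Z0 n]]]
  [Z0 [Z0 [Z0 n] or [Z0 t]] or [Z0 [Z0 t] or [Z0 n]]]
  [Z0 [Z0 [Z0 n] or [Z0 [Z0 t] or [Z0 t]]] or [Z0 n]]
  [Z0 [Z0 [Z0 [Z0 n] or [Z0 t]] or [Z0 t]] or [Z0 n]]

5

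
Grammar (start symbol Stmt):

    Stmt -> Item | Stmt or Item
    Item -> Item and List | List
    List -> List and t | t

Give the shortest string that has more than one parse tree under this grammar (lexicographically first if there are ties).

length 1: no string has ≥2 trees
length 3: t and t has 2 parse trees

Two derivations of t and t:
  Stmt ⇒ Item ⇒ Item and List ⇒ List and List ⇒ t and List ⇒ t and t
  Stmt ⇒ Item ⇒ List ⇒ List and t ⇒ t and t

t and t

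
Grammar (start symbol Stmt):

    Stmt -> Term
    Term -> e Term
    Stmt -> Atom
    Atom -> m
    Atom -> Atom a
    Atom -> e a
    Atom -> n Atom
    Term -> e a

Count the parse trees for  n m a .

2

Parse trees for n m a:
  [Stmt [Atom [Atom n [Atom m]] a]]
  [Stmt [Atom n [Atom [Atom m] a]]]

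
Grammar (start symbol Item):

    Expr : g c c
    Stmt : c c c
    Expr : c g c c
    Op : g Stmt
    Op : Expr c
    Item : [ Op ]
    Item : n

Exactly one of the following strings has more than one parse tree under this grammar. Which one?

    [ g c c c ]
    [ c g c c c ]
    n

[ g c c c ]

[ g c c c ]: 2 trees
[ c g c c c ]: 1 tree
n: 1 tree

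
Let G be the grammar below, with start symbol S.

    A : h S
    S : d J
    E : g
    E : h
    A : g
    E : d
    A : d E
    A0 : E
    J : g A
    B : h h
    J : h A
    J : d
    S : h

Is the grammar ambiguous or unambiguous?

Only S, J, A, E are reachable from S; ignoring the rest: Each reachable nonterminal has at most one production per leading terminal, and all productions are right-linear; the derivation is determined token-by-token.

Unambiguous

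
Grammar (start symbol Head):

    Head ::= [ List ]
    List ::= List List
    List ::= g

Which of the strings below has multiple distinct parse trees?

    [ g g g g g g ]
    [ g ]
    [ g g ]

[ g g g g g g ]: 42 trees
[ g ]: 1 tree
[ g g ]: 1 tree

[ g g g g g g ]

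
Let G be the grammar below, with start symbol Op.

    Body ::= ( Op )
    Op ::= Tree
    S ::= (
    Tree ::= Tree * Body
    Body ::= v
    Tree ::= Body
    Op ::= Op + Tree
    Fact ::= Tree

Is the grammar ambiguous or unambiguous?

Only Op, Tree, Body are reachable from Op; ignoring the rest: The grammar is stratified — Op handles '+' (left-recursive), Tree handles '*', Body atoms. Each operator has a fixed associativity and precedence level, so every string has one parse.

Unambiguous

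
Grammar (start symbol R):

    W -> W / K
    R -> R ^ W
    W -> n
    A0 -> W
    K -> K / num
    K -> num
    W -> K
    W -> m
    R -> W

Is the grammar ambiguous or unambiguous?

Witness: num / num

Derivation 1: R ⇒ W ⇒ W / K ⇒ K / K ⇒ num / K ⇒ num / num
Derivation 2: R ⇒ W ⇒ K ⇒ K / num ⇒ num / num

Two distinct leftmost derivations for the same string.

Ambiguous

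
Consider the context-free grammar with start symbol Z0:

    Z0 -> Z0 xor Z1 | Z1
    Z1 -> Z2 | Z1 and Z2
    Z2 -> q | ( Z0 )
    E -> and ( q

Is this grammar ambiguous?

Only Z0, Z1, Z2 are reachable from Z0; ignoring the rest: This is a standard precedence ladder (Z0 over Z1 over Z2), with each level left-recursive on its own operator ('xor' at Z0, 'and' at Z1). That structure is LR(1), hence unambiguous.

Unambiguous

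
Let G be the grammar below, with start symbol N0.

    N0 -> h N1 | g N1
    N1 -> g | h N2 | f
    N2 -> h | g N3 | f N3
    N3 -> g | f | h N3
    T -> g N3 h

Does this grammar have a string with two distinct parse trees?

(T is unreachable from N0, so its rules don't affect L(N0).) Restricted to the reachable nonterminals, every rule has the form A → t or A → t B, and no two rules for the same A share a first terminal. The grammar encodes a DFA — one run per string.

Unambiguous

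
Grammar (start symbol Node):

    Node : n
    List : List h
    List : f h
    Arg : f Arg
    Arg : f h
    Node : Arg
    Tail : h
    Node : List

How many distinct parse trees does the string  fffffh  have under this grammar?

Parse trees for fffffh:
  [Node [Arg f [Arg f [Arg f [Arg f [Arg f h]]]]]]

1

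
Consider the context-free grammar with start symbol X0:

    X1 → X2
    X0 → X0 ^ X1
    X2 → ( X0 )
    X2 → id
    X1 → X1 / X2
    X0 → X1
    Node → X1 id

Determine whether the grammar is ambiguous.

Unambiguous

(Node is unreachable from X0, so its rules don't affect L(X0).) This is a standard precedence ladder (X0 over X1 over X2), with each level left-recursive on its own operator ('^' at X0, '/' at X1). That structure is LR(1), hence unambiguous.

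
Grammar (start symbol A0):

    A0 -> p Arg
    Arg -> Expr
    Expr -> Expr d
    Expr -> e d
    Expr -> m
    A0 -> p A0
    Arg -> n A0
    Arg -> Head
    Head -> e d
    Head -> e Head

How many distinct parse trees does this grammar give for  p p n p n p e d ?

2

Parse trees for p p n p n p e d:
  [A0 p [A0 p [Arg n [A0 p [Arg n [A0 p [Arg [Expr e d]]]]]]]]
  [A0 p [A0 p [Arg n [A0 p [Arg n [A0 p [Arg [Head e d]]]]]]]]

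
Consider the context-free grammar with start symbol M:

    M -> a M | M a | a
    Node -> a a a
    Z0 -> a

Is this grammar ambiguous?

Ambiguous

Witness: a a

Derivation 1: M ⇒ a M ⇒ a a
Derivation 2: M ⇒ M a ⇒ a a

Two distinct leftmost derivations for the same string.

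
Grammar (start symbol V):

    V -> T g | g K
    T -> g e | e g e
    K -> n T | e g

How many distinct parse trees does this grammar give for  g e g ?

2

Parse trees for g e g:
  [V [T g e] g]
  [V g [K e g]]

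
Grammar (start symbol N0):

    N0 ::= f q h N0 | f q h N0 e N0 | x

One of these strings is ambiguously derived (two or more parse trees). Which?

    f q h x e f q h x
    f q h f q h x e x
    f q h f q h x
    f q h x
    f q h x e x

f q h f q h x e x

f q h x e f q h x: 1 tree
f q h f q h x e x: 2 trees
f q h f q h x: 1 tree
f q h x: 1 tree
f q h x e x: 1 tree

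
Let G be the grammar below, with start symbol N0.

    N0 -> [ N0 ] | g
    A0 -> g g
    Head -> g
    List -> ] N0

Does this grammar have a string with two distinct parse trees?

Only N0 is reachable from N0; ignoring the rest: L(N0) is { openⁿ atom closeⁿ : n ≥ 0 }. The bracket depth fixes n, and the derivation is forced at every step.

Unambiguous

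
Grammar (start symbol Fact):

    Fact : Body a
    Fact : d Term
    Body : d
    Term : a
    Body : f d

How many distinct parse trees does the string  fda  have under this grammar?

Parse trees for fda:
  [Fact [Body f d] a]

1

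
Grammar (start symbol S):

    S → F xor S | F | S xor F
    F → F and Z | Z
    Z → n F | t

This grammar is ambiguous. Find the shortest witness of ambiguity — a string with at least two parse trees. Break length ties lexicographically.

t xor t

length 1: no string has ≥2 trees
length 2: no string has ≥2 trees
length 3: t xor t has 2 parse trees

Two derivations of t xor t:
  S ⇒ F xor S ⇒ Z xor S ⇒ t xor S ⇒ t xor F ⇒ t xor Z ⇒ t xor t
  S ⇒ S xor F ⇒ F xor F ⇒ Z xor F ⇒ t xor F ⇒ t xor Z ⇒ t xor t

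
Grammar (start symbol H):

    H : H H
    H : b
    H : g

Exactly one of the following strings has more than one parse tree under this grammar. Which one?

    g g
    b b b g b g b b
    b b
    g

b b b g b g b b

g g: 1 tree
b b b g b g b b: 429 trees
b b: 1 tree
g: 1 tree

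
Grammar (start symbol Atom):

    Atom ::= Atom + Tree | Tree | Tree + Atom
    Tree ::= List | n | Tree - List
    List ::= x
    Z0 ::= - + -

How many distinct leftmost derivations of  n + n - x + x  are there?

4

Parse trees for n + n - x + x:
  [Atom [Atom [Atom [Tree n]] + [Tree [Tree n] - [List x]]] + [Tree [List x]]]
  [Atom [Atom [Tree n] + [Atom [Tree [Tree n] - [List x]]]] + [Tree [List x]]]
  [Atom [Tree n] + [Atom [Atom [Tree [Tree n] - [List x]]] + [Tree [List x]]]]
  [Atom [Tree n] + [Atom [Tree [Tree n] - [List x]] + [Atom [Tree [List x]]]]]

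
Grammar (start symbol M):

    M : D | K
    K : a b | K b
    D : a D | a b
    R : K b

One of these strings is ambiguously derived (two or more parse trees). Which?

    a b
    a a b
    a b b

a b: 2 trees
a a b: 1 tree
a b b: 1 tree

a b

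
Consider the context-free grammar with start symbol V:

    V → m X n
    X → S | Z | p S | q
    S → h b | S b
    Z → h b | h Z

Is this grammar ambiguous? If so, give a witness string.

Ambiguous

Witness: m h b n

Derivation 1: V ⇒ m X n ⇒ m S n ⇒ m h b n
Derivation 2: V ⇒ m X n ⇒ m Z n ⇒ m h b n

Two distinct leftmost derivations for the same string.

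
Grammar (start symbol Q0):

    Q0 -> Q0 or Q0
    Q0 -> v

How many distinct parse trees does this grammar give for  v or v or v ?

Parse trees for v or v or v:
  [Q0 [Q0 v] or [Q0 [Q0 v] or [Q0 v]]]
  [Q0 [Q0 [Q0 v] or [Q0 v]] or [Q0 v]]

2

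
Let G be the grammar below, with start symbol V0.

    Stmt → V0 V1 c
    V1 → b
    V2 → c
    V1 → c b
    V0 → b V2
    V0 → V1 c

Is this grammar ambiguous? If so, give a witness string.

Witness: b c

Derivation 1: V0 ⇒ b V2 ⇒ b c
Derivation 2: V0 ⇒ V1 c ⇒ b c

Two distinct leftmost derivations for the same string.

Ambiguous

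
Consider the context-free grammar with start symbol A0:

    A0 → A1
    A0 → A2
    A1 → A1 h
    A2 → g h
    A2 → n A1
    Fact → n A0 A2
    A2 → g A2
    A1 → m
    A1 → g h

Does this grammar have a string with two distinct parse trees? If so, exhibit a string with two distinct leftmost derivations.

Witness: g h

Derivation 1: A0 ⇒ A1 ⇒ g h
Derivation 2: A0 ⇒ A2 ⇒ g h

Two distinct leftmost derivations for the same string.

Ambiguous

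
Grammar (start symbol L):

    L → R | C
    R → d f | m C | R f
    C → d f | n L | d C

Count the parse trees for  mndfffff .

6

Parse trees for mndfffff:
  [L [R m [C n [L [R [R [R [R [R d f] f] f] f] f]]]]]
  [L [R [R m [C n [L [R [R [R [R d f] f] f] f]]]] f]]
  [L [R [R [R m [C n [L [R [R [R d f] f] f]]]] f] f]]
  [L [R [R [R [R m [C n [L [R [R d f] f]]]] f] f] f]]
  [L [R [R [R [R [R m [C n [L [R d f]]]] f] f] f] f]]
  [L [R [R [R [R [R m [C n [L [C d f]]]] f] f] f] f]]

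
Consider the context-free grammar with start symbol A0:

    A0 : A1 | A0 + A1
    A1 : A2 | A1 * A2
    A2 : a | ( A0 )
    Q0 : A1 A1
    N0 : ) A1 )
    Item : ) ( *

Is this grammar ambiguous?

Unambiguous

(Q0, N0, Item are unreachable from A0, so their rules don't affect L(A0).) A0 → A0 + A1 | A1  ;  A1 → A1 * A2 | A2  — a left-associative chain with A2 at the bottom. Each string factors uniquely by precedence.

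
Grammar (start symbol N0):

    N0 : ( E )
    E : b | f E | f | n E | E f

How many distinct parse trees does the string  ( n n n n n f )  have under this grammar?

1

Parse trees for ( n n n n n f ):
  [N0 ( [E n [E n [E n [E n [E n [E f]]]]]] )]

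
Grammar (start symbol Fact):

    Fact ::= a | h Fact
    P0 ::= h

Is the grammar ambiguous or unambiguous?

Unambiguous

(P0 is unreachable from Fact, so its rules don't affect L(Fact).) Restricted to the reachable nonterminals, every rule has the form A → t or A → t B, and no two rules for the same A share a first terminal. The grammar encodes a DFA — one run per string.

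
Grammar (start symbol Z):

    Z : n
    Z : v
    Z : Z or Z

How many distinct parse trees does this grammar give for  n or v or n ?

Parse trees for n or v or n:
  [Z [Z n] or [Z [Z v] or [Z n]]]
  [Z [Z [Z n] or [Z v]] or [Z n]]

2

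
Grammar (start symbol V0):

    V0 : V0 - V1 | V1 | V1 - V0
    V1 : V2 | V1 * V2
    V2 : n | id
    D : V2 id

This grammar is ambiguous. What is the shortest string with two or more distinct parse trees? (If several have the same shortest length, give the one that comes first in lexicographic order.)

id - id

length 1: no string has ≥2 trees
length 3: id - id has 2 parse trees

Two derivations of id - id:
  V0 ⇒ V0 - V1 ⇒ V1 - V1 ⇒ V2 - V1 ⇒ id - V1 ⇒ id - V2 ⇒ id - id
  V0 ⇒ V1 - V0 ⇒ V2 - V0 ⇒ id - V0 ⇒ id - V1 ⇒ id - V2 ⇒ id - id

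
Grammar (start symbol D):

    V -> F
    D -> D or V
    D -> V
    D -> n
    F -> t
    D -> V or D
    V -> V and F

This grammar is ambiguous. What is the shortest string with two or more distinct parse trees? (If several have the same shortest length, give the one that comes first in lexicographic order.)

length 1: no string has ≥2 trees
length 3: t or t has 2 parse trees

Two derivations of t or t:
  D ⇒ D or V ⇒ V or V ⇒ F or V ⇒ t or V ⇒ t or F ⇒ t or t
  D ⇒ V or D ⇒ F or D ⇒ t or D ⇒ t or V ⇒ t or F ⇒ t or t

t or t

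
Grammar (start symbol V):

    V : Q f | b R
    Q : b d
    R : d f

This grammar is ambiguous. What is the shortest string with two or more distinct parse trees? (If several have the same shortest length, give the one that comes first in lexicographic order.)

b d f

length 3: b d f has 2 parse trees

Two derivations of b d f:
  V ⇒ Q f ⇒ b d f
  V ⇒ b R ⇒ b d f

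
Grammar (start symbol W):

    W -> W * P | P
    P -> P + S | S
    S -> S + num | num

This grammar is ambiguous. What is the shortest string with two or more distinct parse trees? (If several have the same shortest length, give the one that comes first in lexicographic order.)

length 1: no string has ≥2 trees
length 3: num + num has 2 parse trees

Two derivations of num + num:
  W ⇒ P ⇒ P + S ⇒ S + S ⇒ num + S ⇒ num + num
  W ⇒ P ⇒ S ⇒ S + num ⇒ num + num

num + num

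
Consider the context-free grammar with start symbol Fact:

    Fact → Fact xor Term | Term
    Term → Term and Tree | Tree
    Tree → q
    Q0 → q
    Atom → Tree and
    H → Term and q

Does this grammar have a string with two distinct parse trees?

Unambiguous

(Q0, Atom, H are unreachable from Fact, so their rules don't affect L(Fact).) This is a standard precedence ladder (Fact over Term over Tree), with each level left-recursive on its own operator ('xor' at Fact, 'and' at Term). That structure is LR(1), hence unambiguous.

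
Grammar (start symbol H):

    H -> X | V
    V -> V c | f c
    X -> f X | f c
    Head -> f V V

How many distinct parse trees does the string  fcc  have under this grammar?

Parse trees for fcc:
  [H [V [V f c] c]]

1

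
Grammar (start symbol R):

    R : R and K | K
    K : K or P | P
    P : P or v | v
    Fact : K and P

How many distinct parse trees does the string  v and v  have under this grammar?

1

Parse trees for v and v:
  [R [R [K [P v]]] and [K [P v]]]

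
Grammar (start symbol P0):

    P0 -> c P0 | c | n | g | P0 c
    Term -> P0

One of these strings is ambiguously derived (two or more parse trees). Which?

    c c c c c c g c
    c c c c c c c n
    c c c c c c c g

c c c c c c g c

c c c c c c g c: 7 trees
c c c c c c c n: 1 tree
c c c c c c c g: 1 tree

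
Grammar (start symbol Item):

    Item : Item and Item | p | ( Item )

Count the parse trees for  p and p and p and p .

Parse trees for p and p and p and p:
  [Item [Item p] and [Item [Item p] and [Item [Item p] and [Item p]]]]
  [Item [Item p] and [Item [Item [Item p] and [Item p]] and [Item p]]]
  [Item [Item [Item p] and [Item p]] and [Item [Item p] and [Item p]]]
  [Item [Item [Item p] and [Item [Item p] and [Item p]]] and [Item p]]
  [Item [Item [Item [Item p] and [Item p]] and [Item p]] and [Item p]]

5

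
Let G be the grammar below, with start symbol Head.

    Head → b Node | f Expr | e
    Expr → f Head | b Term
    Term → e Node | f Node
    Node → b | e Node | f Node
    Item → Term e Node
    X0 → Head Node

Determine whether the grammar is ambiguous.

Unambiguous

Only Head, Expr, Term, Node are reachable from Head; ignoring the rest: Restricted to the reachable nonterminals, every rule has the form A → t or A → t B, and no two rules for the same A share a first terminal. The grammar encodes a DFA — one run per string.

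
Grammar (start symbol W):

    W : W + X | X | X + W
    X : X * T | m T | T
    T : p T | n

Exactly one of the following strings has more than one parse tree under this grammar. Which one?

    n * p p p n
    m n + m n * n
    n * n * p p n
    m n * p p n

m n + m n * n

n * p p p n: 1 tree
m n + m n * n: 2 trees
n * n * p p n: 1 tree
m n * p p n: 1 tree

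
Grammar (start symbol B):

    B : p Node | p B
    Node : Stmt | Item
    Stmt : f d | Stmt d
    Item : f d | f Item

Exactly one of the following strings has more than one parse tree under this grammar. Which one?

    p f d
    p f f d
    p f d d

p f d: 2 trees
p f f d: 1 tree
p f d d: 1 tree

p f d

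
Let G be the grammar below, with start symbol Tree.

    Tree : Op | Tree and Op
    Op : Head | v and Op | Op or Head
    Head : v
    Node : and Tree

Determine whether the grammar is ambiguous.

Witness: v and v

Derivation 1: Tree ⇒ Op ⇒ v and Op ⇒ v and Head ⇒ v and v
Derivation 2: Tree ⇒ Tree and Op ⇒ Op and Op ⇒ Head and Op ⇒ v and Op ⇒ v and Head ⇒ v and v

Two distinct leftmost derivations for the same string.

Ambiguous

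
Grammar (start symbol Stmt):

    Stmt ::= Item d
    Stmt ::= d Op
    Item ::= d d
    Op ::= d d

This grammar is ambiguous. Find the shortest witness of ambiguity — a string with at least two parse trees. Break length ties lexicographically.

length 3: d d d has 2 parse trees

Two derivations of d d d:
  Stmt ⇒ Item d ⇒ d d d
  Stmt ⇒ d Op ⇒ d d d

d d d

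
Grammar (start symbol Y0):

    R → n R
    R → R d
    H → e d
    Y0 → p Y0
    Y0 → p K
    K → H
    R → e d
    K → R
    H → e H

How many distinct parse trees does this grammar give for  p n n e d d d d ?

10

Parse trees for p n n e d d d d (showing first 6 of 10):
  [Y0 p [K [R n [R n [R [R [R [R e d] d] d] d]]]]]
  [Y0 p [K [R n [R [R n [R [R [R e d] d] d]] d]]]]
  [Y0 p [K [R n [R [R [R n [R [R e d] d]] d] d]]]]
  [Y0 p [K [R n [R [R [R [R n [R e d]] d] d] d]]]]
  [Y0 p [K [R [R n [R n [R [R [R e d] d] d]]] d]]]
  [Y0 p [K [R [R n [R [R n [R [R e d] d]] d]] d]]]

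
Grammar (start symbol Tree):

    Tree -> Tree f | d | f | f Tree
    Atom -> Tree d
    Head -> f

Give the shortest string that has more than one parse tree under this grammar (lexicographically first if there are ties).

length 1: no string has ≥2 trees
length 2: f f has 2 parse trees

Two derivations of f f:
  Tree ⇒ Tree f ⇒ f f
  Tree ⇒ f Tree ⇒ f f

f f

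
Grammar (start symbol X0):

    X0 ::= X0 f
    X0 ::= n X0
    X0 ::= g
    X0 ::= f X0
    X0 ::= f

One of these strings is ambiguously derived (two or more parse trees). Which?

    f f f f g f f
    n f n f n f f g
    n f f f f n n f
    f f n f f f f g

f f f f g f f: 15 trees
n f n f n f f g: 1 tree
n f f f f n n f: 1 tree
f f n f f f f g: 1 tree

f f f f g f f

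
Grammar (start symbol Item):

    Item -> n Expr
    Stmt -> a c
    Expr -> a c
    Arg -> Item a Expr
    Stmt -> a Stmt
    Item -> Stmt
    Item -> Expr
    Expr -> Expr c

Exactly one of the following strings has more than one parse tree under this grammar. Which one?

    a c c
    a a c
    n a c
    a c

a c

a c c: 1 tree
a a c: 1 tree
n a c: 1 tree
a c: 2 trees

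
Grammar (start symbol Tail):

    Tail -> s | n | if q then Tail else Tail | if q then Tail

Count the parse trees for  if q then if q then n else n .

Parse trees for if q then if q then n else n:
  [Tail if q then [Tail if q then [Tail n]] else [Tail n]]
  [Tail if q then [Tail if q then [Tail n] else [Tail n]]]

2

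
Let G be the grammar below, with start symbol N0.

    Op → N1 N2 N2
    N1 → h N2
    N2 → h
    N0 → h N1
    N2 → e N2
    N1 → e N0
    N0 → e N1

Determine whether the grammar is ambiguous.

Unambiguous

Only N0, N1, N2 are reachable from N0; ignoring the rest: Restricted to the reachable nonterminals, every rule has the form A → t or A → t B, and no two rules for the same A share a first terminal. The grammar encodes a DFA — one run per string.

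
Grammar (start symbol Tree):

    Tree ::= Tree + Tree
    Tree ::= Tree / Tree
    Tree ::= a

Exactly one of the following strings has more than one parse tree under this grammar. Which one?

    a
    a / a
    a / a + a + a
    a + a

a / a + a + a

a: 1 tree
a / a: 1 tree
a / a + a + a: 5 trees
a + a: 1 tree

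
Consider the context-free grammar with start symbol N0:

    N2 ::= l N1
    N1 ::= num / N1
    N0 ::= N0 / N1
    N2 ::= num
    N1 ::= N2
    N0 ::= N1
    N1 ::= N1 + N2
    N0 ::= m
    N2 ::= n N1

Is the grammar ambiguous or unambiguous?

Witness: num / num

Derivation 1: N0 ⇒ N0 / N1 ⇒ N1 / N1 ⇒ N2 / N1 ⇒ num / N1 ⇒ num / N2 ⇒ num / num
Derivation 2: N0 ⇒ N1 ⇒ num / N1 ⇒ num / N2 ⇒ num / num

Two distinct leftmost derivations for the same string.

Ambiguous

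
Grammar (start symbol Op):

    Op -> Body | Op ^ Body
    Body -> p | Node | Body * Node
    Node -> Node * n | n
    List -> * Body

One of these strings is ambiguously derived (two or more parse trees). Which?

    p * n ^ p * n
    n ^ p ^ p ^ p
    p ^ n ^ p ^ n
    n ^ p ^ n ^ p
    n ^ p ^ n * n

p * n ^ p * n: 1 tree
n ^ p ^ p ^ p: 1 tree
p ^ n ^ p ^ n: 1 tree
n ^ p ^ n ^ p: 1 tree
n ^ p ^ n * n: 2 trees

n ^ p ^ n * n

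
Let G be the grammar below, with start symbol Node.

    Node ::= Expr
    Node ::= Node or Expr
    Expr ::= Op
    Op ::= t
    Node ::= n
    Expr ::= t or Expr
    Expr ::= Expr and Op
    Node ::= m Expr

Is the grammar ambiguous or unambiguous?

Witness: t or t

Derivation 1: Node ⇒ Expr ⇒ t or Expr ⇒ t or Op ⇒ t or t
Derivation 2: Node ⇒ Node or Expr ⇒ Expr or Expr ⇒ Op or Expr ⇒ t or Expr ⇒ t or Op ⇒ t or t

Two distinct leftmost derivations for the same string.

Ambiguous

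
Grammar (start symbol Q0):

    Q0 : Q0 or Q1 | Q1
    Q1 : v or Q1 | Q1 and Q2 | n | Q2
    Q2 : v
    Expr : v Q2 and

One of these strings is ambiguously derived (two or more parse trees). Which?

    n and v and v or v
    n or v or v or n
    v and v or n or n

n or v or v or n

n and v and v or v: 1 tree
n or v or v or n: 4 trees
v and v or n or n: 1 tree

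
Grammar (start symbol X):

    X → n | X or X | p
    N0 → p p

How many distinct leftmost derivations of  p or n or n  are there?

Parse trees for p or n or n:
  [X [X p] or [X [X n] or [X n]]]
  [X [X [X p] or [X n]] or [X n]]

2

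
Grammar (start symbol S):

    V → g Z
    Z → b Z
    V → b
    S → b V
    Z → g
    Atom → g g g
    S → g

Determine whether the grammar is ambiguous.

Unambiguous

Only S, V, Z are reachable from S; ignoring the rest: Restricted to the reachable nonterminals, every rule has the form A → t or A → t B, and no two rules for the same A share a first terminal. The grammar encodes a DFA — one run per string.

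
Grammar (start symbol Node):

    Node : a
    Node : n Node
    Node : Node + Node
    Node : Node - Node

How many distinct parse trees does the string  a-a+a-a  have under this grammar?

5

Parse trees for a-a+a-a:
  [Node [Node [Node a] - [Node a]] + [Node [Node a] - [Node a]]]
  [Node [Node a] - [Node [Node a] + [Node [Node a] - [Node a]]]]
  [Node [Node a] - [Node [Node [Node a] + [Node a]] - [Node a]]]
  [Node [Node [Node [Node a] - [Node a]] + [Node a]] - [Node a]]
  [Node [Node [Node a] - [Node [Node a] + [Node a]]] - [Node a]]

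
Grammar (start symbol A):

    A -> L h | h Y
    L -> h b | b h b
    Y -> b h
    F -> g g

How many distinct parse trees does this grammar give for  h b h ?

Parse trees for h b h:
  [A [L h b] h]
  [A h [Y b h]]

2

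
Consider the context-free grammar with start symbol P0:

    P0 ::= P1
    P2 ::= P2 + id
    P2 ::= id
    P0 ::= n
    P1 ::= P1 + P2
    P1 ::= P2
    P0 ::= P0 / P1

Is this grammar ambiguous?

Witness: id + id

Derivation 1: P0 ⇒ P1 ⇒ P1 + P2 ⇒ P2 + P2 ⇒ id + P2 ⇒ id + id
Derivation 2: P0 ⇒ P1 ⇒ P2 ⇒ P2 + id ⇒ id + id

Two distinct leftmost derivations for the same string.

Ambiguous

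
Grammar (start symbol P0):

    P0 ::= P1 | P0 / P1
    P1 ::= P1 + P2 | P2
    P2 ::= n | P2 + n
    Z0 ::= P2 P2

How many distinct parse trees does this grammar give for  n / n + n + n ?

Parse trees for n / n + n + n:
  [P0 [P0 [P1 [P2 n]]] / [P1 [P1 [P2 n]] + [P2 [P2 n] + n]]]
  [P0 [P0 [P1 [P2 n]]] / [P1 [P1 [P1 [P2 n]] + [P2 n]] + [P2 n]]]
  [P0 [P0 [P1 [P2 n]]] / [P1 [P1 [P2 [P2 n] + n]] + [P2 n]]]
  [P0 [P0 [P1 [P2 n]]] / [P1 [P2 [P2 [P2 n] + n] + n]]]

4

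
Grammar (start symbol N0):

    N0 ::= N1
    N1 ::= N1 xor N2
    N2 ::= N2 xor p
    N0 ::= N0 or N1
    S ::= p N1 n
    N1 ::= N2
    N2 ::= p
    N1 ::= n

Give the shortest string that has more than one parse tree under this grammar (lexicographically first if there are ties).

length 1: no string has ≥2 trees
length 3: p xor p has 2 parse trees

Two derivations of p xor p:
  N0 ⇒ N1 ⇒ N1 xor N2 ⇒ N2 xor N2 ⇒ p xor N2 ⇒ p xor p
  N0 ⇒ N1 ⇒ N2 ⇒ N2 xor p ⇒ p xor p

p xor p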